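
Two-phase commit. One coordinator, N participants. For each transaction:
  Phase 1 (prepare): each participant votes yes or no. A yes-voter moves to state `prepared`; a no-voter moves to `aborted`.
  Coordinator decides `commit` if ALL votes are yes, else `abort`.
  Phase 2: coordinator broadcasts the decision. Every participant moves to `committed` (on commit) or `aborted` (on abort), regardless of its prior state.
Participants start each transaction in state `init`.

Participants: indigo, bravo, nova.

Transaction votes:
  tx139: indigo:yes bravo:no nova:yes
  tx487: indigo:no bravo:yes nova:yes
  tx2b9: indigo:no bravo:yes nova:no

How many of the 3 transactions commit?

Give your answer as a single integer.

Answer: 0

Derivation:
tx139: no from bravo -> abort (commits=0)
tx487: no from indigo -> abort (commits=0)
tx2b9: no from indigo, nova -> abort (commits=0)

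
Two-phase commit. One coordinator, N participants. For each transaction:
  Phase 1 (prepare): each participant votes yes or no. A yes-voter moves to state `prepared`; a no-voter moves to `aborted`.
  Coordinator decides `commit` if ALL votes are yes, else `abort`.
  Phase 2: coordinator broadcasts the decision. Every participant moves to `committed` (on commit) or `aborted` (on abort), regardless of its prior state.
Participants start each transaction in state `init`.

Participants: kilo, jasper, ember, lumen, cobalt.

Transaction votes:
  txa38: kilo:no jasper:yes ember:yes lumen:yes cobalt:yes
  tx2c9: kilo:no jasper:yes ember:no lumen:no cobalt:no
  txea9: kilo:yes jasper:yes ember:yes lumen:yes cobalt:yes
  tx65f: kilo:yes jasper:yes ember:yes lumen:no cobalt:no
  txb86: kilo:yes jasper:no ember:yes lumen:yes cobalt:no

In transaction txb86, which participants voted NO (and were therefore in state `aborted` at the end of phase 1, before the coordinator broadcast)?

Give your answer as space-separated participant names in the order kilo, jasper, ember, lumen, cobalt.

Txn txb86 phase 1: kilo yes -> prepared; jasper no -> aborted; ember yes -> prepared; lumen yes -> prepared; cobalt no -> aborted

Answer: jasper cobalt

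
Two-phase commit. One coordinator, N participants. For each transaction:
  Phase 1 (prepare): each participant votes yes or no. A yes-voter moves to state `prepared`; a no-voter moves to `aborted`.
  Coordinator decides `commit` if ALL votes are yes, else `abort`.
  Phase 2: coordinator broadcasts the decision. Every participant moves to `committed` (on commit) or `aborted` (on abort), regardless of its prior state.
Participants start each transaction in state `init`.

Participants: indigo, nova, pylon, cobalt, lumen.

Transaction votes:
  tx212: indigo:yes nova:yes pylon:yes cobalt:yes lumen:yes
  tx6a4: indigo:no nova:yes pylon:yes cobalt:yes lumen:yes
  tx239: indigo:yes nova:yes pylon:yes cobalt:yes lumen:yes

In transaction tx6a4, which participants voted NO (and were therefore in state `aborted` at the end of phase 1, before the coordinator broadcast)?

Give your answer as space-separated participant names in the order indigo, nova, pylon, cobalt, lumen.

Txn tx6a4 phase 1: indigo no -> aborted; nova yes -> prepared; pylon yes -> prepared; cobalt yes -> prepared; lumen yes -> prepared

Answer: indigo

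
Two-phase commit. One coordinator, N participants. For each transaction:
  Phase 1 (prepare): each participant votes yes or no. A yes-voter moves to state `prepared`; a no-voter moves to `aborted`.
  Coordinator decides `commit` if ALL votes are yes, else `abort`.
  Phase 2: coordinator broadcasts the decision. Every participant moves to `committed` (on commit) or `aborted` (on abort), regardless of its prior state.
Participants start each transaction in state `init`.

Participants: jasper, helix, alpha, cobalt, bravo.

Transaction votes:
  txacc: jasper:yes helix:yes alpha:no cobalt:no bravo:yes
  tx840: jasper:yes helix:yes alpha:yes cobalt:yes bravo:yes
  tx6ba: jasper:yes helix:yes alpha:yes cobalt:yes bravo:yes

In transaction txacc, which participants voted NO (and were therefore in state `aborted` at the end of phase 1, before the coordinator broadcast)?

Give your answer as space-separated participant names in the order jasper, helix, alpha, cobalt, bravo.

Txn txacc phase 1: jasper yes -> prepared; helix yes -> prepared; alpha no -> aborted; cobalt no -> aborted; bravo yes -> prepared

Answer: alpha cobalt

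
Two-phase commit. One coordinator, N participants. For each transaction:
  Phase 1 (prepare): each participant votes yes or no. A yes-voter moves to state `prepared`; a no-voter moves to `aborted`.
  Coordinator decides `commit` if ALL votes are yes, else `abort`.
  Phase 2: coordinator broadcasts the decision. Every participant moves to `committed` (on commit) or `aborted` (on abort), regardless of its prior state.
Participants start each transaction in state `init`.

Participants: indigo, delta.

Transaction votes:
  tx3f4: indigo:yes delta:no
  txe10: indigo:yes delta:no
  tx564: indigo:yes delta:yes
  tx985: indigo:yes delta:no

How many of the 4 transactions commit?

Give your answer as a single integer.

tx3f4: no from delta -> abort (commits=0)
txe10: no from delta -> abort (commits=0)
tx564: all yes -> commit (commits=1)
tx985: no from delta -> abort (commits=1)

Answer: 1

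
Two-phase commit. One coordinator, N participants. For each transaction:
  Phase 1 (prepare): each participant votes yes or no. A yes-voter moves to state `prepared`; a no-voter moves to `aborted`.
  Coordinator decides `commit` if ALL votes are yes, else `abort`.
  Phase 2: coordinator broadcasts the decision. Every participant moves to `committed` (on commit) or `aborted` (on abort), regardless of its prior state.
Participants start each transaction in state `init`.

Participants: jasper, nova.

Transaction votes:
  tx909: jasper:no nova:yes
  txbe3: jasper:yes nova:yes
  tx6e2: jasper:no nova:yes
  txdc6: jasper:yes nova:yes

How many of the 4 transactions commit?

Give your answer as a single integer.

Answer: 2

Derivation:
tx909: no from jasper -> abort (commits=0)
txbe3: all yes -> commit (commits=1)
tx6e2: no from jasper -> abort (commits=1)
txdc6: all yes -> commit (commits=2)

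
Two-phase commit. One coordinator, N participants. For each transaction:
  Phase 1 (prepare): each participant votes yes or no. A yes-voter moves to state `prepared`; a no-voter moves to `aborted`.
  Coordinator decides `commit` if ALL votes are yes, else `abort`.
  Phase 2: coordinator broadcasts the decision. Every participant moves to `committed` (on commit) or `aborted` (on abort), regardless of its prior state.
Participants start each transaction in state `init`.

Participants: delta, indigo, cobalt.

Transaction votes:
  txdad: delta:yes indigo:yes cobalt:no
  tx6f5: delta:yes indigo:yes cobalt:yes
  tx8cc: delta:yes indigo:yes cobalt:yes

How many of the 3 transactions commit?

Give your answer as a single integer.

Answer: 2

Derivation:
txdad: no from cobalt -> abort (commits=0)
tx6f5: all yes -> commit (commits=1)
tx8cc: all yes -> commit (commits=2)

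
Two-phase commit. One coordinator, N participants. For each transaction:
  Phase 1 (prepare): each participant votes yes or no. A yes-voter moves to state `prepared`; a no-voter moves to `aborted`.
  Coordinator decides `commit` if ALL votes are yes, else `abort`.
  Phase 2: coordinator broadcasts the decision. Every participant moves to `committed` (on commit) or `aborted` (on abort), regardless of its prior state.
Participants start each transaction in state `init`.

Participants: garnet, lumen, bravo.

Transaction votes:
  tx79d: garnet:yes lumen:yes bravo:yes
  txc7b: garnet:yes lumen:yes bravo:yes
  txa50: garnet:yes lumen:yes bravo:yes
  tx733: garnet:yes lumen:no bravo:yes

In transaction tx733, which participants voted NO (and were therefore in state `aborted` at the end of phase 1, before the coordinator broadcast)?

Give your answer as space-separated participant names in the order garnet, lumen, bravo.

Txn tx733 phase 1: garnet yes -> prepared; lumen no -> aborted; bravo yes -> prepared

Answer: lumen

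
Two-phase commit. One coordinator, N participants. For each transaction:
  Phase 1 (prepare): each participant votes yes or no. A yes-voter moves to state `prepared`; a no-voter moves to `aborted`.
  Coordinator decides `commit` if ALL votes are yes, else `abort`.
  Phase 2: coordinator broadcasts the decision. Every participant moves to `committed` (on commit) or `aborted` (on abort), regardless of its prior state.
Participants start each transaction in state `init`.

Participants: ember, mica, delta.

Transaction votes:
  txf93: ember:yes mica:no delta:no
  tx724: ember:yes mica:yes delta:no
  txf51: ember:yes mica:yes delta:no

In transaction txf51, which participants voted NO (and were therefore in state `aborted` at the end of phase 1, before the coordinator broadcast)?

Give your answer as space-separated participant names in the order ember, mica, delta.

Txn txf51 phase 1: ember yes -> prepared; mica yes -> prepared; delta no -> aborted

Answer: delta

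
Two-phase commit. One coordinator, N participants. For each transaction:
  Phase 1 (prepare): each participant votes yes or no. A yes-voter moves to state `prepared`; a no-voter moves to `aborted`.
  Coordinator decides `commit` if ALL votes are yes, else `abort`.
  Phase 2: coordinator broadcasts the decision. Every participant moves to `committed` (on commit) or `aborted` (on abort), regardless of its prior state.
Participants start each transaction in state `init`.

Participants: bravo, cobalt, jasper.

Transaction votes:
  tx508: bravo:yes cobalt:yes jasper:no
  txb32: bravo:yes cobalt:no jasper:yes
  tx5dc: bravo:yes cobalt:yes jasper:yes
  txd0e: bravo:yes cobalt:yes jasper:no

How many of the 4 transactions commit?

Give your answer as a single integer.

Answer: 1

Derivation:
tx508: no from jasper -> abort (commits=0)
txb32: no from cobalt -> abort (commits=0)
tx5dc: all yes -> commit (commits=1)
txd0e: no from jasper -> abort (commits=1)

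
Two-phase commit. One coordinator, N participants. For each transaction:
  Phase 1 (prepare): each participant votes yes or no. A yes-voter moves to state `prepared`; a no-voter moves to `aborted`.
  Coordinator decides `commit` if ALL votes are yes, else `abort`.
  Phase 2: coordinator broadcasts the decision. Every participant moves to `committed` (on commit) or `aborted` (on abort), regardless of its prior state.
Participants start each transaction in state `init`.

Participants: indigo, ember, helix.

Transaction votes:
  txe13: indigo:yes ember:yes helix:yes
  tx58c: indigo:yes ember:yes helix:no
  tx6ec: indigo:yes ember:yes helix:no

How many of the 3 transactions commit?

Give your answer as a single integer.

txe13: all yes -> commit (commits=1)
tx58c: no from helix -> abort (commits=1)
tx6ec: no from helix -> abort (commits=1)

Answer: 1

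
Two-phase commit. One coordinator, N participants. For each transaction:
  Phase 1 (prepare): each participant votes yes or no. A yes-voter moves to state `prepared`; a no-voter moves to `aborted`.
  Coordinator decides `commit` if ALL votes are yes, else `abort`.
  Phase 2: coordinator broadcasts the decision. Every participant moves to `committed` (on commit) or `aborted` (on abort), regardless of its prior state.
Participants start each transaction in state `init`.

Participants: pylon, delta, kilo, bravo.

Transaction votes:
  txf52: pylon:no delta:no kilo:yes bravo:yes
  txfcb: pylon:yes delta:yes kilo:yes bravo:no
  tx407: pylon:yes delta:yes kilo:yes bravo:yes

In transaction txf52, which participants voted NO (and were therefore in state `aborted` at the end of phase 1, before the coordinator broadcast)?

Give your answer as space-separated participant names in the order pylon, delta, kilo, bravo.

Answer: pylon delta

Derivation:
Txn txf52 phase 1: pylon no -> aborted; delta no -> aborted; kilo yes -> prepared; bravo yes -> prepared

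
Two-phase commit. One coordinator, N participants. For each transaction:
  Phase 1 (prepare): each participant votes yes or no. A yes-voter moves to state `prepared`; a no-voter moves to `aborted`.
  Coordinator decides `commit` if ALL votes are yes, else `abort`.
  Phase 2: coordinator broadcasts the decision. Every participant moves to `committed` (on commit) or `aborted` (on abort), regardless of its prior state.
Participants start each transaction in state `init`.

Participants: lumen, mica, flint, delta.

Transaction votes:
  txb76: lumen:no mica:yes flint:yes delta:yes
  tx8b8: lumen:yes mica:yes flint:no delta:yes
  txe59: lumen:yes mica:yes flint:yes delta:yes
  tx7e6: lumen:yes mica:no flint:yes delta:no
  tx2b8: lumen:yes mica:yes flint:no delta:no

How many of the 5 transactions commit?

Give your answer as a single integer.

txb76: no from lumen -> abort (commits=0)
tx8b8: no from flint -> abort (commits=0)
txe59: all yes -> commit (commits=1)
tx7e6: no from mica, delta -> abort (commits=1)
tx2b8: no from flint, delta -> abort (commits=1)

Answer: 1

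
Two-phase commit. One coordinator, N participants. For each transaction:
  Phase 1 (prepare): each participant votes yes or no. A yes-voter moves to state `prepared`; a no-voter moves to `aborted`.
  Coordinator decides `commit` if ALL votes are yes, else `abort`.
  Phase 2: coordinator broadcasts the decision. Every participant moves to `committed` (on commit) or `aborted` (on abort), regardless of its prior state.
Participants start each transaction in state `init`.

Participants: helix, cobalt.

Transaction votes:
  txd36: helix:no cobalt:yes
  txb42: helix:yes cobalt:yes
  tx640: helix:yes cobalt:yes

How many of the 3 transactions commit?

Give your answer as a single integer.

Answer: 2

Derivation:
txd36: no from helix -> abort (commits=0)
txb42: all yes -> commit (commits=1)
tx640: all yes -> commit (commits=2)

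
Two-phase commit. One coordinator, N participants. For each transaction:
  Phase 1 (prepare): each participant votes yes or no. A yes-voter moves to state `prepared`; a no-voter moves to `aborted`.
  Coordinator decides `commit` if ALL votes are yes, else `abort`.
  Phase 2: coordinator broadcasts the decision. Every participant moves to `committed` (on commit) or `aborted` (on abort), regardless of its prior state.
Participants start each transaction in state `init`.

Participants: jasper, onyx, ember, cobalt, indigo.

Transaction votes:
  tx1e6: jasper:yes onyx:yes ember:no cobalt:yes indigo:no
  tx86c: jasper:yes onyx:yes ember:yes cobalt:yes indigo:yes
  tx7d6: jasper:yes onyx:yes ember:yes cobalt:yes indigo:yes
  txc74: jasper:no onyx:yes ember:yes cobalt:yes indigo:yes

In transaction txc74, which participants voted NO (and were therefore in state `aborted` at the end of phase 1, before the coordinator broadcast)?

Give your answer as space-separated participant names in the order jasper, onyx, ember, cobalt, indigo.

Answer: jasper

Derivation:
Txn txc74 phase 1: jasper no -> aborted; onyx yes -> prepared; ember yes -> prepared; cobalt yes -> prepared; indigo yes -> prepared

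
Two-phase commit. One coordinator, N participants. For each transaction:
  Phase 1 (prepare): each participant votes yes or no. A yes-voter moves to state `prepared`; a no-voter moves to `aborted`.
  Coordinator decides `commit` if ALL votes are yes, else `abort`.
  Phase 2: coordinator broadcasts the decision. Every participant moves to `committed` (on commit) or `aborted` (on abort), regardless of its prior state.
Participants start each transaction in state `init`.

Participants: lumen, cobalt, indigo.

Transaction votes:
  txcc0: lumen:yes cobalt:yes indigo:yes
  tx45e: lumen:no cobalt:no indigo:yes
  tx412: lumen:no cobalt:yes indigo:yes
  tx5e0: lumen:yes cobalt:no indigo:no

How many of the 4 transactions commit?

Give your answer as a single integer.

Answer: 1

Derivation:
txcc0: all yes -> commit (commits=1)
tx45e: no from lumen, cobalt -> abort (commits=1)
tx412: no from lumen -> abort (commits=1)
tx5e0: no from cobalt, indigo -> abort (commits=1)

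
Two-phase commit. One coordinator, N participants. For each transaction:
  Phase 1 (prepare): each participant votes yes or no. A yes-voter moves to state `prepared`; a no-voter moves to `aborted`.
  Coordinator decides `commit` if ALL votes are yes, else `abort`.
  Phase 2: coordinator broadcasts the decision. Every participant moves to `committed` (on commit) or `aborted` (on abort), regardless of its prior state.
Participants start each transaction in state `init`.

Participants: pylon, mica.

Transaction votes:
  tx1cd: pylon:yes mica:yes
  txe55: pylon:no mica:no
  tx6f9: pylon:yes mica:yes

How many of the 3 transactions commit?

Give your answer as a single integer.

tx1cd: all yes -> commit (commits=1)
txe55: no from pylon, mica -> abort (commits=1)
tx6f9: all yes -> commit (commits=2)

Answer: 2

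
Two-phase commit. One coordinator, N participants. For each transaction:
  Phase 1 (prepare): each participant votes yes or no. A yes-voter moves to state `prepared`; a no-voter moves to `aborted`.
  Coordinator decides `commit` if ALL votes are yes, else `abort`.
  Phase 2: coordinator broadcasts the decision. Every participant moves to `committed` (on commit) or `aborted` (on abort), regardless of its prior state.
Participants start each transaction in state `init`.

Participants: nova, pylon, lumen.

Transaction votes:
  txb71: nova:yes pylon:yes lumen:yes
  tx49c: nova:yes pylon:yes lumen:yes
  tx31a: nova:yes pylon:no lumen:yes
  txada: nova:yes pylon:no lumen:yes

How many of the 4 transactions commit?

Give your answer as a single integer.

Answer: 2

Derivation:
txb71: all yes -> commit (commits=1)
tx49c: all yes -> commit (commits=2)
tx31a: no from pylon -> abort (commits=2)
txada: no from pylon -> abort (commits=2)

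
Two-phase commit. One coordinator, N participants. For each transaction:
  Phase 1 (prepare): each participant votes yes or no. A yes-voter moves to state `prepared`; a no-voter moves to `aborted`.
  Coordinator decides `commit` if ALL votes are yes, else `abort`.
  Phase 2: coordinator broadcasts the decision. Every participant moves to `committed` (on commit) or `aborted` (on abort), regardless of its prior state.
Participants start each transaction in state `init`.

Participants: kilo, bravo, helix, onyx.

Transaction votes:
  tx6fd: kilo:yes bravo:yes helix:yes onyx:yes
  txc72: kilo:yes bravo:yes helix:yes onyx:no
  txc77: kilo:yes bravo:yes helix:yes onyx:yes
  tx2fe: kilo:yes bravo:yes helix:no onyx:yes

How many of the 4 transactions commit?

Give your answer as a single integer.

Answer: 2

Derivation:
tx6fd: all yes -> commit (commits=1)
txc72: no from onyx -> abort (commits=1)
txc77: all yes -> commit (commits=2)
tx2fe: no from helix -> abort (commits=2)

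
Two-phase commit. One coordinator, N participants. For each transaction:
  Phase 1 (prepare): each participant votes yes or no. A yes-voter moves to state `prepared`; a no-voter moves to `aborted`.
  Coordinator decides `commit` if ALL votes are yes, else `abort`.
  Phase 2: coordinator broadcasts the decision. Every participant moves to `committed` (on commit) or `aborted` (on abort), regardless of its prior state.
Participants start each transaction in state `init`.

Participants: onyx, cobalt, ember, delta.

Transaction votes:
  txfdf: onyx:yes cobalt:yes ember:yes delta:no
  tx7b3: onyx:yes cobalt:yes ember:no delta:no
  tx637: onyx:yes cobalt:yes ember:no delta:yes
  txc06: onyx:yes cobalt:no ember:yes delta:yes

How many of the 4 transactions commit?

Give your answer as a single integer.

txfdf: no from delta -> abort (commits=0)
tx7b3: no from ember, delta -> abort (commits=0)
tx637: no from ember -> abort (commits=0)
txc06: no from cobalt -> abort (commits=0)

Answer: 0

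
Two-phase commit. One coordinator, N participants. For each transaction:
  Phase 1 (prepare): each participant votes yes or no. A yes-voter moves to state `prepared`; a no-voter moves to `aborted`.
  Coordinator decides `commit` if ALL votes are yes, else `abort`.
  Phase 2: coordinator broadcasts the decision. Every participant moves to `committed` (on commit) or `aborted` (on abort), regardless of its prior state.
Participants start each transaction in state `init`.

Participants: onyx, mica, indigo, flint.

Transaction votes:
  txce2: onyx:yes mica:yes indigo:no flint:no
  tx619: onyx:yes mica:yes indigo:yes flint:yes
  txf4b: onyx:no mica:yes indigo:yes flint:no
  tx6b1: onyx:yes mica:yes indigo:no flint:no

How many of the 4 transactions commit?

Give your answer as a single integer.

txce2: no from indigo, flint -> abort (commits=0)
tx619: all yes -> commit (commits=1)
txf4b: no from onyx, flint -> abort (commits=1)
tx6b1: no from indigo, flint -> abort (commits=1)

Answer: 1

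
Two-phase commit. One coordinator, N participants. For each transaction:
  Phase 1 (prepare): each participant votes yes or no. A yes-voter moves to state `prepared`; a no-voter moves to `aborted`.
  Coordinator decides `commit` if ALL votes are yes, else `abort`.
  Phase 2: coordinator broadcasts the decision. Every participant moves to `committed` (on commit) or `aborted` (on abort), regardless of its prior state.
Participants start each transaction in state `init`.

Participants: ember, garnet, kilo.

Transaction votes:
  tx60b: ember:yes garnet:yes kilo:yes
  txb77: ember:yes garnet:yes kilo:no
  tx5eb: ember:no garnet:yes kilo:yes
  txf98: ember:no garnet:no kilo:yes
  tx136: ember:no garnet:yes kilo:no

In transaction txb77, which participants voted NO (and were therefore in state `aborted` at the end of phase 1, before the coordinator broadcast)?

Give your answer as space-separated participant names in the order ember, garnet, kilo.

Answer: kilo

Derivation:
Txn txb77 phase 1: ember yes -> prepared; garnet yes -> prepared; kilo no -> aborted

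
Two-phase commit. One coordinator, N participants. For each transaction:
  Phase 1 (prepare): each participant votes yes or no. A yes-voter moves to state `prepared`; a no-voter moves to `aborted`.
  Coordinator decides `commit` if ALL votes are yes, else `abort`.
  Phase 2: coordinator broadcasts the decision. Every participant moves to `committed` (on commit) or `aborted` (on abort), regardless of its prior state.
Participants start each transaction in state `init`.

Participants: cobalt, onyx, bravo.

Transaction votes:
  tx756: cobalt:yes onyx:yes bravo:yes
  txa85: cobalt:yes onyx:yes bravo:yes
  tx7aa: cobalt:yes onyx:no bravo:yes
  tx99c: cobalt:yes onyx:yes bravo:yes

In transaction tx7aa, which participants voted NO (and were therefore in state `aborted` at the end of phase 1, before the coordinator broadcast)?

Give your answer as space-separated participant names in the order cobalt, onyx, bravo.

Txn tx7aa phase 1: cobalt yes -> prepared; onyx no -> aborted; bravo yes -> prepared

Answer: onyx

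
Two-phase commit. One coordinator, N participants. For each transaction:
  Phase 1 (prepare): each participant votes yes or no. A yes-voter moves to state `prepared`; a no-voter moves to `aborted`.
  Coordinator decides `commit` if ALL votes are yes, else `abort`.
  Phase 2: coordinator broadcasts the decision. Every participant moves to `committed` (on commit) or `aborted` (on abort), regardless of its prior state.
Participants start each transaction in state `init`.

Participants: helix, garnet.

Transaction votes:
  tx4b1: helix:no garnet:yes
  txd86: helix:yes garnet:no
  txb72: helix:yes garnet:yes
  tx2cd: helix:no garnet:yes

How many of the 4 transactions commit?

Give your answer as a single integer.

Answer: 1

Derivation:
tx4b1: no from helix -> abort (commits=0)
txd86: no from garnet -> abort (commits=0)
txb72: all yes -> commit (commits=1)
tx2cd: no from helix -> abort (commits=1)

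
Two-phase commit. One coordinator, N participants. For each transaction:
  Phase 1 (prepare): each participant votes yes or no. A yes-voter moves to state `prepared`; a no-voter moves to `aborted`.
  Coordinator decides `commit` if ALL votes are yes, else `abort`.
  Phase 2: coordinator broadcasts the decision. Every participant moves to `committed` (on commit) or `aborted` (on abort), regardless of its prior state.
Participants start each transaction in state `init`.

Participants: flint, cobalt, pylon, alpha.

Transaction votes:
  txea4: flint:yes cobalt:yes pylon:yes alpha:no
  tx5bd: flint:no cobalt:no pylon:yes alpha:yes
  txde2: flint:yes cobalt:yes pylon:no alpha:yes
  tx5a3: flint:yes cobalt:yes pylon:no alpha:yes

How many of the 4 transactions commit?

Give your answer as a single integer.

Answer: 0

Derivation:
txea4: no from alpha -> abort (commits=0)
tx5bd: no from flint, cobalt -> abort (commits=0)
txde2: no from pylon -> abort (commits=0)
tx5a3: no from pylon -> abort (commits=0)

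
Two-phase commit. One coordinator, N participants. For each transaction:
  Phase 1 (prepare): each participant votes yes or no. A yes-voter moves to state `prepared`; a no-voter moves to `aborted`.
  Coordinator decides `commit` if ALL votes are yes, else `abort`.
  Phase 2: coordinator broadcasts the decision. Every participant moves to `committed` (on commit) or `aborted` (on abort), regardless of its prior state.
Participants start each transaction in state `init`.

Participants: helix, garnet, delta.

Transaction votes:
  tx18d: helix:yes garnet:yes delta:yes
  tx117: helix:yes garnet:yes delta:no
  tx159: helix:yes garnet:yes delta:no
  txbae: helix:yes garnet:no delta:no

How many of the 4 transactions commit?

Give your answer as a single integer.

Answer: 1

Derivation:
tx18d: all yes -> commit (commits=1)
tx117: no from delta -> abort (commits=1)
tx159: no from delta -> abort (commits=1)
txbae: no from garnet, delta -> abort (commits=1)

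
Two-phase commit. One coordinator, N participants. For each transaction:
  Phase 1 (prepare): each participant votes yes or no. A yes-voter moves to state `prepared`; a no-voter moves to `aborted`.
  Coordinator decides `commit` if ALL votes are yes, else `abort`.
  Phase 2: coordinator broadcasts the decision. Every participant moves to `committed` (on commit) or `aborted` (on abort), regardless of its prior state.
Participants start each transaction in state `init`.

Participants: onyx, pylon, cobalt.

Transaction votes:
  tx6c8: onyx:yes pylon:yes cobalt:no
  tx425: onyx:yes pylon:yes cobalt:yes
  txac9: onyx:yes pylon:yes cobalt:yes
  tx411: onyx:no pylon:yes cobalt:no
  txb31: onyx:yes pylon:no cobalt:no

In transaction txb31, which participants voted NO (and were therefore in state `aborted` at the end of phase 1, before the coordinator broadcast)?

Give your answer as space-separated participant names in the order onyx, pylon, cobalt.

Answer: pylon cobalt

Derivation:
Txn txb31 phase 1: onyx yes -> prepared; pylon no -> aborted; cobalt no -> aborted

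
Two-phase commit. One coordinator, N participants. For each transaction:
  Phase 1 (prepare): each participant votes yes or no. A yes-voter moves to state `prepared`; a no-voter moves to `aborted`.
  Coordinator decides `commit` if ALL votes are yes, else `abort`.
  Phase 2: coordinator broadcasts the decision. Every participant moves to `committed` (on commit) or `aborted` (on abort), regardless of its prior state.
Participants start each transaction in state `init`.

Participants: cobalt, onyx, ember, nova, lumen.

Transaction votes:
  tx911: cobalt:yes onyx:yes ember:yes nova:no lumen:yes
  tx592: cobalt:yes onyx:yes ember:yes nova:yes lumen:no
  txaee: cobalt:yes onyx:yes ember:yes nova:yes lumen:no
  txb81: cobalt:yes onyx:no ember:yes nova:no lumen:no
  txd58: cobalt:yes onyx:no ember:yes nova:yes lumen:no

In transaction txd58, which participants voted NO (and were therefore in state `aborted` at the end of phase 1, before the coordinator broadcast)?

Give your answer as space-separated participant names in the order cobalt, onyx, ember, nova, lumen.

Answer: onyx lumen

Derivation:
Txn txd58 phase 1: cobalt yes -> prepared; onyx no -> aborted; ember yes -> prepared; nova yes -> prepared; lumen no -> aborted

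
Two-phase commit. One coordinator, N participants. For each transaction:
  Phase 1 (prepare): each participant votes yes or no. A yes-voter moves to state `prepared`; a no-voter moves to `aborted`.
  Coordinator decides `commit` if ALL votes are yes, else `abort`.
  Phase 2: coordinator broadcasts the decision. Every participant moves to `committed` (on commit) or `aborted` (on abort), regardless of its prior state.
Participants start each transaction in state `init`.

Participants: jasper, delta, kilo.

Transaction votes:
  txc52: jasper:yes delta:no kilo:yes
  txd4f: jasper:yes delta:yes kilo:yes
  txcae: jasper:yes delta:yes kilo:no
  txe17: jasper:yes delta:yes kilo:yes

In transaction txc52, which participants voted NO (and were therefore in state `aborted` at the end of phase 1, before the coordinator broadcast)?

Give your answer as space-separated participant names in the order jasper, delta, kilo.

Txn txc52 phase 1: jasper yes -> prepared; delta no -> aborted; kilo yes -> prepared

Answer: delta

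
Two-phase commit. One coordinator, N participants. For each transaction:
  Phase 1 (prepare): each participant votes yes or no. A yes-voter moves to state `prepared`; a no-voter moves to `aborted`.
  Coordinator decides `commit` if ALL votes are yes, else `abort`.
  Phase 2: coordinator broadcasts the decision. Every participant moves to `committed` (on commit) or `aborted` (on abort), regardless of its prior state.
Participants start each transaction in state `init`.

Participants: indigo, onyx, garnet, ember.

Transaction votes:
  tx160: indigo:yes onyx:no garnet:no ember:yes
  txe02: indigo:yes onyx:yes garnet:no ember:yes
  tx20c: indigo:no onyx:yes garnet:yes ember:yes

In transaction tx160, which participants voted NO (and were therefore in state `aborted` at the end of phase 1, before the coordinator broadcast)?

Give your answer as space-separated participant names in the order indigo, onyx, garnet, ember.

Answer: onyx garnet

Derivation:
Txn tx160 phase 1: indigo yes -> prepared; onyx no -> aborted; garnet no -> aborted; ember yes -> prepared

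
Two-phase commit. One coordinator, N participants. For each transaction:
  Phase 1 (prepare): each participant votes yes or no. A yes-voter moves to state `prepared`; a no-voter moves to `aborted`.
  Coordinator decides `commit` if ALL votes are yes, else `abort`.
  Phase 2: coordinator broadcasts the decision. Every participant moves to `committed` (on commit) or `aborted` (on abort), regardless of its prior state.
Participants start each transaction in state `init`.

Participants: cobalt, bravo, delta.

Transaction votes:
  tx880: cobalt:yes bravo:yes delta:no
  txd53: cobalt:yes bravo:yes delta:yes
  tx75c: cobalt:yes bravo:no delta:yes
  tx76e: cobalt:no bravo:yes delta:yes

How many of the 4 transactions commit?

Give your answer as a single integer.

tx880: no from delta -> abort (commits=0)
txd53: all yes -> commit (commits=1)
tx75c: no from bravo -> abort (commits=1)
tx76e: no from cobalt -> abort (commits=1)

Answer: 1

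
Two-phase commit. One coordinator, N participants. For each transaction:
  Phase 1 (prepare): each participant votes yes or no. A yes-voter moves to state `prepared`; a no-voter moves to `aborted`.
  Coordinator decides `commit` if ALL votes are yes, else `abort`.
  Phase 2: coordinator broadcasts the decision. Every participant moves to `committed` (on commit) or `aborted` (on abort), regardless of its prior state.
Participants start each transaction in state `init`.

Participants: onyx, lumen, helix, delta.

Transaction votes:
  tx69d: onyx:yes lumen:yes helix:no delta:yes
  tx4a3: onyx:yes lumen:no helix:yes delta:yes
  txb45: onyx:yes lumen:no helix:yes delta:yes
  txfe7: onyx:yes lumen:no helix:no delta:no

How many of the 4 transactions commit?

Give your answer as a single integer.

tx69d: no from helix -> abort (commits=0)
tx4a3: no from lumen -> abort (commits=0)
txb45: no from lumen -> abort (commits=0)
txfe7: no from lumen, helix, delta -> abort (commits=0)

Answer: 0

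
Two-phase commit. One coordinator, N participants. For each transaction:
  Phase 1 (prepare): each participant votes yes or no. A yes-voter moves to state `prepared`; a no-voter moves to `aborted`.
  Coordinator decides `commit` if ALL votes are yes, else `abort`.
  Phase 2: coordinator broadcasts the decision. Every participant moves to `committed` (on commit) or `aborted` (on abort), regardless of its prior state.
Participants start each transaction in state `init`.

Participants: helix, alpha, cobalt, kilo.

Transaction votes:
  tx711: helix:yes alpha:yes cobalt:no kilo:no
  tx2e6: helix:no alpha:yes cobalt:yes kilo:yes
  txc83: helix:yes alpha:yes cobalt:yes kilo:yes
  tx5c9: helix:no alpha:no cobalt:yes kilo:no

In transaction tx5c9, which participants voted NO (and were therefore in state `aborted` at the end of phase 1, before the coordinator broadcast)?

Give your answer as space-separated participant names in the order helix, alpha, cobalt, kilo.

Txn tx5c9 phase 1: helix no -> aborted; alpha no -> aborted; cobalt yes -> prepared; kilo no -> aborted

Answer: helix alpha kilo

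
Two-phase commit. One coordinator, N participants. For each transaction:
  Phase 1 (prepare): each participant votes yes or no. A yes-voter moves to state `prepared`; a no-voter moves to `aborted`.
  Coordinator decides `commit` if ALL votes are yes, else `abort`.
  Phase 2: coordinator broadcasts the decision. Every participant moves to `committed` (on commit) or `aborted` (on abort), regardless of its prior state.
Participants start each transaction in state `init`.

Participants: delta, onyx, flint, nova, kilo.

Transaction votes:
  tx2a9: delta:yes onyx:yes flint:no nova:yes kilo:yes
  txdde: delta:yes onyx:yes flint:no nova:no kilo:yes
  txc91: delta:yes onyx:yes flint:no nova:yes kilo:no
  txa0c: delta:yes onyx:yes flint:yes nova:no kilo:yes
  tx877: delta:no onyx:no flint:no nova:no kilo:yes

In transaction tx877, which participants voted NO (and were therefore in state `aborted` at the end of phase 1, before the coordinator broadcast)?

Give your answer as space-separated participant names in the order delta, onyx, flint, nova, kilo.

Answer: delta onyx flint nova

Derivation:
Txn tx877 phase 1: delta no -> aborted; onyx no -> aborted; flint no -> aborted; nova no -> aborted; kilo yes -> prepared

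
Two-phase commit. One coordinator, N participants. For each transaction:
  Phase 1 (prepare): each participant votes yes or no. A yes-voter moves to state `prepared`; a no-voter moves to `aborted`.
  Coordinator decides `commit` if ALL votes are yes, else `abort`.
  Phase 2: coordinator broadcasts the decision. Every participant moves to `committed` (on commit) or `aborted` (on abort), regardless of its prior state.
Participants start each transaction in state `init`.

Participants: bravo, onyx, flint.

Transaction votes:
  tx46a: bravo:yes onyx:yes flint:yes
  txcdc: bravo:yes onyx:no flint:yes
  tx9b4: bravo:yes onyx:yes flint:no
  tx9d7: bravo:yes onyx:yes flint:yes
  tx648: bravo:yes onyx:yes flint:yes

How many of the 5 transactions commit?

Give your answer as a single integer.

Answer: 3

Derivation:
tx46a: all yes -> commit (commits=1)
txcdc: no from onyx -> abort (commits=1)
tx9b4: no from flint -> abort (commits=1)
tx9d7: all yes -> commit (commits=2)
tx648: all yes -> commit (commits=3)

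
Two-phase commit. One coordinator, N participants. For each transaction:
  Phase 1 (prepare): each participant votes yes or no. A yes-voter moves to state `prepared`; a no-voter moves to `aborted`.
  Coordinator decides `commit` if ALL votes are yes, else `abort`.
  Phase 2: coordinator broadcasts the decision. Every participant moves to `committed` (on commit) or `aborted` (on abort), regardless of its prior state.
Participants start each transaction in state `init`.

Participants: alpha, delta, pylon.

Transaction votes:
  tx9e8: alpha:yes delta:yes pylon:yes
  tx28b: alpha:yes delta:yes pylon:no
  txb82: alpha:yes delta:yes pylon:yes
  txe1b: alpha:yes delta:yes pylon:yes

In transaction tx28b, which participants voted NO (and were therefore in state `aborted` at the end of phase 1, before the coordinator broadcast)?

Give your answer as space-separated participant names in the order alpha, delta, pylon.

Answer: pylon

Derivation:
Txn tx28b phase 1: alpha yes -> prepared; delta yes -> prepared; pylon no -> aborted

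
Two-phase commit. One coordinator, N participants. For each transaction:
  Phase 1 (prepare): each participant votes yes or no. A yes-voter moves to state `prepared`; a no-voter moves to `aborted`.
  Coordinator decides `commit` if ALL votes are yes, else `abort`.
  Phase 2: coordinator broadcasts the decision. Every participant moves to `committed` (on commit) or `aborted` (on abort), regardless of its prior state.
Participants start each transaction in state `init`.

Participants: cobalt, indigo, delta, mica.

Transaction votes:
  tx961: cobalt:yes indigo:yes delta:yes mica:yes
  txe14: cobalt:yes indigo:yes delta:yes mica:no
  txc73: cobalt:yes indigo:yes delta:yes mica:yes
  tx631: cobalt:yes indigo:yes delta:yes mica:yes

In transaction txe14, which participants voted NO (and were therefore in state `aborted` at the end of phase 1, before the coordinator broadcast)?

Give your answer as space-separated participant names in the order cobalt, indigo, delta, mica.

Txn txe14 phase 1: cobalt yes -> prepared; indigo yes -> prepared; delta yes -> prepared; mica no -> aborted

Answer: mica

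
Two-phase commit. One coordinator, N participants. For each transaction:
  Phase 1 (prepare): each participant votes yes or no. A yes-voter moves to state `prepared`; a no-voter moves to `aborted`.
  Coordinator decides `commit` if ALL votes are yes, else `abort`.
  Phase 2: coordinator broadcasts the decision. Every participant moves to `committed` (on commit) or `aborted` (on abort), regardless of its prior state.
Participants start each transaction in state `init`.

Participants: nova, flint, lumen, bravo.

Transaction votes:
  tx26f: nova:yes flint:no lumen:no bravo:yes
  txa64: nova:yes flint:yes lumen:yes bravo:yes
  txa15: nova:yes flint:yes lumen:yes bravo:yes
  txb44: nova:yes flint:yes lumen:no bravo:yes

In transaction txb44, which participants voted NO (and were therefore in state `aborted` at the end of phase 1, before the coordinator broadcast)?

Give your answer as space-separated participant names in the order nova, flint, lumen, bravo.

Answer: lumen

Derivation:
Txn txb44 phase 1: nova yes -> prepared; flint yes -> prepared; lumen no -> aborted; bravo yes -> prepared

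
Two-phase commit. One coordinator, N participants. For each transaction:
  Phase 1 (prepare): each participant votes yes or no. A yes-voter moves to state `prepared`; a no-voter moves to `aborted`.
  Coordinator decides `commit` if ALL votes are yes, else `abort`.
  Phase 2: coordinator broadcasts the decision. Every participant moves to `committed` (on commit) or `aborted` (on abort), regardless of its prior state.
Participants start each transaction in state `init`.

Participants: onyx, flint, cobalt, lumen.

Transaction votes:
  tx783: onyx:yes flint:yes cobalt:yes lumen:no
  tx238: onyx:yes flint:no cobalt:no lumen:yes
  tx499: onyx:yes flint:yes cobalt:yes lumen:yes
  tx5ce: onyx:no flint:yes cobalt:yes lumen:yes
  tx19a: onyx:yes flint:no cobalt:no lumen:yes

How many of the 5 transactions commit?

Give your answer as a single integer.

tx783: no from lumen -> abort (commits=0)
tx238: no from flint, cobalt -> abort (commits=0)
tx499: all yes -> commit (commits=1)
tx5ce: no from onyx -> abort (commits=1)
tx19a: no from flint, cobalt -> abort (commits=1)

Answer: 1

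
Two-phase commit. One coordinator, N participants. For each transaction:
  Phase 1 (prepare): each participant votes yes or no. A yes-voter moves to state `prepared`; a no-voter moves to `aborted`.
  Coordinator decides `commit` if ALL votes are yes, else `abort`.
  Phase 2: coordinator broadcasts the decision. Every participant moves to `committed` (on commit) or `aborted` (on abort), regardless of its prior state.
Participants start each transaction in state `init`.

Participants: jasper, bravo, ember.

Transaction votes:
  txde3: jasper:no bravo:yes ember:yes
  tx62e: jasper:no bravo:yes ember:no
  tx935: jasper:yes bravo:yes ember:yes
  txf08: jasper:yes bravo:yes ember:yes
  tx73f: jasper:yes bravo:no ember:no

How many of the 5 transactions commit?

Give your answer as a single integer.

txde3: no from jasper -> abort (commits=0)
tx62e: no from jasper, ember -> abort (commits=0)
tx935: all yes -> commit (commits=1)
txf08: all yes -> commit (commits=2)
tx73f: no from bravo, ember -> abort (commits=2)

Answer: 2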